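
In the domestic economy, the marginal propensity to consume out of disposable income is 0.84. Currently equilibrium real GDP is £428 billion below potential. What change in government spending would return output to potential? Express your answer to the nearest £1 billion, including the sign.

+£68 billion

Spending multiplier = 1/(1 − MPC) = 1/(1 − 0.84) = 1/0.16 = 6.25.
Need ΔY = +£428 billion, so ΔG = ΔY/k = (+£428 billion) × 0.16 ≈ +£68 billion.
The government should increase government spending by £68 billion.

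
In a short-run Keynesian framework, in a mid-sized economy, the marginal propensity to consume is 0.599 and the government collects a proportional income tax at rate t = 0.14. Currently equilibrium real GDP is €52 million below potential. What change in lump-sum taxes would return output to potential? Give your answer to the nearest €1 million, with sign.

Spending multiplier = 1/(1 − c(1−t)) = 1/(1 − 0.599×0.86) = 1/0.48486 ≈ 2.062.
Tax multiplier = −c·k = −0.599/0.48486 ≈ −1.235. Need ΔY = +€52 million, so ΔT = ΔY/(−c·k) = −(+€52 million) × 0.48486 / 0.599 ≈ −€42 million.
The government should cut lump-sum taxes by €42 million.

−€42 million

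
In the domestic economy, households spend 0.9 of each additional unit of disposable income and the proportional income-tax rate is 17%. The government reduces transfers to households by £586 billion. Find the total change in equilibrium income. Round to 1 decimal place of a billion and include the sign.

−£2,084.6 billion

The transfer change shifts disposable income by −£586 billion, so first-round consumption changes by c·ΔTR = 0.9 × (−£586 billion) = −£527.4 billion.
Expenditure multiplier = 1/(1 − c(1−t)) = 1/(1 − 0.9×0.83) = 1/0.253 ≈ 3.953.
The transfer multiplier is c × k ≈ 3.557, so ΔY = k × (c·ΔTR) = (−£527.4 billion) / 0.253 ≈ −£2,084.6 billion.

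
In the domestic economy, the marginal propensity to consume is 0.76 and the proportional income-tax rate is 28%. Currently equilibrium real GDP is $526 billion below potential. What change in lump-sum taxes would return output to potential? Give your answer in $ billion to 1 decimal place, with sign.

−$313.4 billion

Spending multiplier = 1/(1 − c(1−t)) = 1/(1 − 0.76×0.72) = 1/0.4528 ≈ 2.208.
Tax multiplier = −c·k = −0.76/0.4528 ≈ −1.678. Need ΔY = +$526 billion, so ΔT = ΔY/(−c·k) = −(+$526 billion) × 0.4528 / 0.76 ≈ −$313.4 billion.
The government should cut lump-sum taxes by $313.4 billion.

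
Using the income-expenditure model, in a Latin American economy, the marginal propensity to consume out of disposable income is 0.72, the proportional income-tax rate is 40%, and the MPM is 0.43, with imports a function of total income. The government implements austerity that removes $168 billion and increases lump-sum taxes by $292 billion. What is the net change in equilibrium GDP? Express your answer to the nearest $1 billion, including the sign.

−$379 billion

Expenditure multiplier = 1/(1 − c(1−t) + m) = 1/(1 − 0.72×0.6 + 0.43) = 1/0.998 ≈ 1.002.
ΔG contributes k·ΔG = (−$168 billion) / 0.998 ≈ −$168.3 billion.
ΔT of +$292 billion changes first-round spending by −c·ΔT = −$210.24 billion, contributing k·(−c·ΔT) = (−$210.24 billion) / 0.998 ≈ −$210.7 billion.
Net ΔY = k(ΔG − c·ΔT) = (−$378.24 billion) / 0.998 ≈ −$379 billion.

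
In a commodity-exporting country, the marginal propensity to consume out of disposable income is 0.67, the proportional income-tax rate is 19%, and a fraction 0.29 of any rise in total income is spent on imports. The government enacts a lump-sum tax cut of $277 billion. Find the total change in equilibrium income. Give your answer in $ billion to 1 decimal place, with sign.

A lump-sum tax change of −$277 billion shifts disposable income by +$277 billion; first-round consumption changes by −c × ΔT = −0.67 × (−$277 billion) = +$185.59 billion.
Expenditure multiplier = 1/(1 − c(1−t) + m) = 1/(1 − 0.67×0.81 + 0.29) = 1/0.7473 ≈ 1.338.
The tax multiplier is −c × k ≈ −0.897, so ΔY = k × (−c·ΔT) = (+$185.59 billion) / 0.7473 ≈ +$248.3 billion.

+$248.3 billion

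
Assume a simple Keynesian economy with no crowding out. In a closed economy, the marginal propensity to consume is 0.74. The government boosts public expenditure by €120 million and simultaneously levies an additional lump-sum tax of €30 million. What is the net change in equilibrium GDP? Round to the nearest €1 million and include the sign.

Expenditure multiplier = 1/(1 − MPC) = 1/(1 − 0.74) = 1/0.26 ≈ 3.846.
ΔG contributes k·ΔG = (+€120 million) / 0.26 ≈ +€461.5 million.
ΔT of +€30 million changes first-round spending by −c·ΔT = −€22.2 million, contributing k·(−c·ΔT) = (−€22.2 million) / 0.26 ≈ −€85.4 million.
Net ΔY = k(ΔG − c·ΔT) = (+€97.8 million) / 0.26 ≈ +€376 million.

+€376 million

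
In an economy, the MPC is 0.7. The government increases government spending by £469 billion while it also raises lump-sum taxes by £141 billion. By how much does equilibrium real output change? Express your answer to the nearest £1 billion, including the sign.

+£1,234 billion

Expenditure multiplier = 1/(1 − MPC) = 1/(1 − 0.7) = 1/0.3 ≈ 3.333.
ΔG contributes k·ΔG = (+£469 billion) / 0.3 ≈ +£1,563.3 billion.
ΔT of +£141 billion changes first-round spending by −c·ΔT = −£98.7 billion, contributing k·(−c·ΔT) = (−£98.7 billion) / 0.3 = −£329 billion.
Net ΔY = k(ΔG − c·ΔT) = (+£370.3 billion) / 0.3 ≈ +£1,234 billion.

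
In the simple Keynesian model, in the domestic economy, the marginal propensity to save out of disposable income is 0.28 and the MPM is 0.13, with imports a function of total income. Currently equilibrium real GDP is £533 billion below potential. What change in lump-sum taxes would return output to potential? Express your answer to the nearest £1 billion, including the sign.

MPC = 1 − MPS = 1 − 0.28 = 0.72.
Spending multiplier = 1/(1 − c + m) = 1/(1 − 0.72 + 0.13) = 1/0.41 ≈ 2.439.
Tax multiplier = −c·k = −0.72/0.41 ≈ −1.756. Need ΔY = +£533 billion, so ΔT = ΔY/(−c·k) = −(+£533 billion) × 0.41 / 0.72 ≈ −£304 billion.
The government should cut lump-sum taxes by £304 billion.

−£304 billion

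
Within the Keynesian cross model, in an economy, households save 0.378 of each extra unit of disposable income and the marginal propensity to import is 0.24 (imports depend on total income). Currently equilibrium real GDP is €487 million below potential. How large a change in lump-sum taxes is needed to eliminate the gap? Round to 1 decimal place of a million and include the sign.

−€483.9 million

MPC = 1 − MPS = 1 − 0.378 = 0.622.
Spending multiplier = 1/(1 − c + m) = 1/(1 − 0.622 + 0.24) = 1/0.618 ≈ 1.618.
Tax multiplier = −c·k = −0.622/0.618 ≈ −1.006. Need ΔY = +€487 million, so ΔT = ΔY/(−c·k) = −(+€487 million) × 0.618 / 0.622 ≈ −€483.9 million.
The government should cut lump-sum taxes by €483.9 million.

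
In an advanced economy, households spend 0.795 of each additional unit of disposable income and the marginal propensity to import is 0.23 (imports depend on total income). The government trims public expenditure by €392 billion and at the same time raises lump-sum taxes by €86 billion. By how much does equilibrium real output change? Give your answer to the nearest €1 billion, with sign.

Expenditure multiplier = 1/(1 − c + m) = 1/(1 − 0.795 + 0.23) = 1/0.435 ≈ 2.299.
ΔG contributes k·ΔG = (−€392 billion) / 0.435 ≈ −€901.1 billion.
ΔT of +€86 billion changes first-round spending by −c·ΔT = −€68.37 billion, contributing k·(−c·ΔT) = (−€68.37 billion) / 0.435 ≈ −€157.2 billion.
Net ΔY = k(ΔG − c·ΔT) = (−€460.37 billion) / 0.435 ≈ −€1,058 billion.

−€1,058 billion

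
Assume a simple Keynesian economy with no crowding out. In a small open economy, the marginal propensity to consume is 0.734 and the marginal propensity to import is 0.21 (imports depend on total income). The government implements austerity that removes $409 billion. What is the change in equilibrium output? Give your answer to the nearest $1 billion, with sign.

Government-spending multiplier = 1/(1 − c + m) = 1/(1 − 0.734 + 0.21) = 1/0.476 ≈ 2.101.
ΔY = k × ΔG = (−$409 billion) / 0.476 ≈ −$859 billion.

−$859 billion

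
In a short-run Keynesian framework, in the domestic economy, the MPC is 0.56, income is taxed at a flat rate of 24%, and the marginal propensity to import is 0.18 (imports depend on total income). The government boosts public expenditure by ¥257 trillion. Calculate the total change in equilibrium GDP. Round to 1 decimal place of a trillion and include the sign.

+¥340.7 trillion

Spending multiplier = 1/(1 − c(1−t) + m) = 1/(1 − 0.56×0.76 + 0.18) = 1/0.7544 ≈ 1.326.
ΔY = k × ΔG = (+¥257 trillion) / 0.7544 ≈ +¥340.7 trillion.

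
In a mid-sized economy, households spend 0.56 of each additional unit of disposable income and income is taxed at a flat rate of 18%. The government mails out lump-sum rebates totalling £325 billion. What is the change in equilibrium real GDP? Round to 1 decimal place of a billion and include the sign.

+£336.5 billion

A lump-sum tax change of −£325 billion shifts disposable income by +£325 billion; first-round consumption changes by −c × ΔT = −0.56 × (−£325 billion) = +£182 billion.
Expenditure multiplier = 1/(1 − c(1−t)) = 1/(1 − 0.56×0.82) = 1/0.5408 ≈ 1.849.
The tax multiplier is −c × k ≈ −1.036, so ΔY = k × (−c·ΔT) = (+£182 billion) / 0.5408 ≈ +£336.5 billion.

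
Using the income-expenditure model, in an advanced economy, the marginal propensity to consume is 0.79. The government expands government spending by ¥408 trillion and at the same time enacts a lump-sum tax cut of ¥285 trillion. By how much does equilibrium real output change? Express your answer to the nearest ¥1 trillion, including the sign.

Expenditure multiplier = 1/(1 − MPC) = 1/(1 − 0.79) = 1/0.21 ≈ 4.762.
ΔG contributes k·ΔG = (+¥408 trillion) / 0.21 ≈ +¥1,942.9 trillion.
ΔT of −¥285 trillion changes first-round spending by −c·ΔT = +¥225.15 trillion, contributing k·(−c·ΔT) = (+¥225.15 trillion) / 0.21 ≈ +¥1,072.1 trillion.
Net ΔY = k(ΔG − c·ΔT) = (+¥633.15 trillion) / 0.21 = +¥3,015 trillion.

+¥3,015 trillion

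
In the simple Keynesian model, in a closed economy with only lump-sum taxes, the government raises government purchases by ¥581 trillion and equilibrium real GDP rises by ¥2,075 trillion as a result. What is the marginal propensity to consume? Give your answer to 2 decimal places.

0.72

Implied spending multiplier k = ΔY/ΔG = 2,075/581 ≈ 3.5714.
Since k = 1/(1 − MPC), MPC = 1 − 1/k = 1 − ΔG/ΔY = 1 − 581/2,075 = 0.72.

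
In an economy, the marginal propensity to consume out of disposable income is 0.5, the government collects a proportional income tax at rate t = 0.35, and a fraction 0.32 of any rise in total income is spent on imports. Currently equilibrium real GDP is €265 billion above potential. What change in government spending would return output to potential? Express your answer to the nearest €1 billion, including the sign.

Spending multiplier = 1/(1 − c(1−t) + m) = 1/(1 − 0.5×0.65 + 0.32) = 1/0.995 ≈ 1.005.
Need ΔY = −€265 billion, so ΔG = ΔY/k = (−€265 billion) × 0.995 ≈ −€264 billion.
The government should cut government spending by €264 billion.

−€264 billion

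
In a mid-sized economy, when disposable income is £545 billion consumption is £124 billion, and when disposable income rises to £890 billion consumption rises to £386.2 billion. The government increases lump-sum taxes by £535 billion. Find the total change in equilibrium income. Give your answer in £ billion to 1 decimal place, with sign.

−£1,694.2 billion

MPC = ΔC/ΔYd = (386.2 − 124)/(890 − 545) = 262.2/345 = 0.76.
A lump-sum tax change of +£535 billion shifts disposable income by −£535 billion; first-round consumption changes by −c × ΔT = −0.76 × (+£535 billion) = −£406.6 billion.
Expenditure multiplier = 1/(1 − MPC) = 1/(1 − 0.76) = 1/0.24 ≈ 4.167.
The tax multiplier is −c × k ≈ −3.167, so ΔY = k × (−c·ΔT) = (−£406.6 billion) / 0.24 ≈ −£1,694.2 billion.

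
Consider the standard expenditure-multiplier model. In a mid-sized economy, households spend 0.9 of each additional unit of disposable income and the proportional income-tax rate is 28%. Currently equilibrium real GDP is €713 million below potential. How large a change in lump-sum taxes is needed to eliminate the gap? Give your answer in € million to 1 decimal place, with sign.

−€278.9 million

Spending multiplier = 1/(1 − c(1−t)) = 1/(1 − 0.9×0.72) = 1/0.352 ≈ 2.841.
Tax multiplier = −c·k = −0.9/0.352 ≈ −2.557. Need ΔY = +€713 million, so ΔT = ΔY/(−c·k) = −(+€713 million) × 0.352 / 0.9 ≈ −€278.9 million.
The government should cut lump-sum taxes by €278.9 million.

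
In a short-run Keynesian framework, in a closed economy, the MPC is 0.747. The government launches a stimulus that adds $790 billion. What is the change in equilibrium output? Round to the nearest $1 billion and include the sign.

+$3,123 billion

Expenditure multiplier = 1/(1 − MPC) = 1/(1 − 0.747) = 1/0.253 ≈ 3.953.
ΔY = k × ΔG = (+$790 billion) / 0.253 ≈ +$3,123 billion.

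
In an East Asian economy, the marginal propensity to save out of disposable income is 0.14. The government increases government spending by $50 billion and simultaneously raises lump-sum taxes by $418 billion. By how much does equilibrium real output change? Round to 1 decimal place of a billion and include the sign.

−$2,210.6 billion

MPC = 1 − MPS = 1 − 0.14 = 0.86.
Expenditure multiplier = 1/(1 − MPC) = 1/(1 − 0.86) = 1/0.14 ≈ 7.143.
ΔG contributes k·ΔG = (+$50 billion) / 0.14 ≈ +$357.1 billion.
ΔT of +$418 billion changes first-round spending by −c·ΔT = −$359.48 billion, contributing k·(−c·ΔT) = (−$359.48 billion) / 0.14 ≈ −$2,567.7 billion.
Net ΔY = k(ΔG − c·ΔT) = (−$309.48 billion) / 0.14 ≈ −$2,210.6 billion.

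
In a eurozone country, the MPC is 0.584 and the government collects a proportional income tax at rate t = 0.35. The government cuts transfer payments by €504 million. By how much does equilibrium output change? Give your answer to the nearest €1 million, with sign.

The transfer change shifts disposable income by −€504 million, so first-round consumption changes by c·ΔTR = 0.584 × (−€504 million) = −€294.336 million.
Expenditure multiplier = 1/(1 − c(1−t)) = 1/(1 − 0.584×0.65) = 1/0.6204 ≈ 1.612.
The transfer multiplier is c × k ≈ 0.941, so ΔY = k × (c·ΔTR) = (−€294.336 million) / 0.6204 ≈ −€474 million.

−€474 million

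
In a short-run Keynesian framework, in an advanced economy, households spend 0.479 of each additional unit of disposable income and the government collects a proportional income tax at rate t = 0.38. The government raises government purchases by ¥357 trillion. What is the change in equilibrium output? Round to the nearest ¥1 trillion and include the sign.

Government-spending multiplier = 1/(1 − c(1−t)) = 1/(1 − 0.479×0.62) = 1/0.70302 ≈ 1.422.
ΔY = k × ΔG = (+¥357 trillion) / 0.70302 ≈ +¥508 trillion.

+¥508 trillion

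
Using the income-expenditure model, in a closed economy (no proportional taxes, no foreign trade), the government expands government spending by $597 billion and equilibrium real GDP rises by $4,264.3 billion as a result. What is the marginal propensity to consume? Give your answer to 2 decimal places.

0.86

Implied spending multiplier k = ΔY/ΔG = 4,264.3/597 ≈ 7.1429.
Since k = 1/(1 − MPC), MPC = 1 − 1/k = 1 − ΔG/ΔY = 1 − 597/4,264.3 ≈ 0.86.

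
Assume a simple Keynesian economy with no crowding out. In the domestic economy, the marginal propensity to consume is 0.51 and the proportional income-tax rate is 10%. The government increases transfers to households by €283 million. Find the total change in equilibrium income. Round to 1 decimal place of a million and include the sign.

+€266.8 million

The transfer change shifts disposable income by +€283 million, so first-round consumption changes by c·ΔTR = 0.51 × (+€283 million) = +€144.33 million.
Expenditure multiplier = 1/(1 − c(1−t)) = 1/(1 − 0.51×0.9) = 1/0.541 ≈ 1.848.
The transfer multiplier is c × k ≈ 0.943, so ΔY = k × (c·ΔTR) = (+€144.33 million) / 0.541 ≈ +€266.8 million.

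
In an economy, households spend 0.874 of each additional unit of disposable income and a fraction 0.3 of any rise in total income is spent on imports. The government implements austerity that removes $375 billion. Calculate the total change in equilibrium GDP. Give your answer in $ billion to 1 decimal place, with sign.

−$880.3 billion

Expenditure multiplier = 1/(1 − c + m) = 1/(1 − 0.874 + 0.3) = 1/0.426 ≈ 2.347.
ΔY = k × ΔG = (−$375 billion) / 0.426 ≈ −$880.3 billion.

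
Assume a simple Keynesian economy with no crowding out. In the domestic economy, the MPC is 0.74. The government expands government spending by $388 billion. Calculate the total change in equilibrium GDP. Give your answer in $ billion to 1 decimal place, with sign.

+$1,492.3 billion

Spending multiplier = 1/(1 − MPC) = 1/(1 − 0.74) = 1/0.26 ≈ 3.846.
ΔY = k × ΔG = (+$388 billion) / 0.26 ≈ +$1,492.3 billion.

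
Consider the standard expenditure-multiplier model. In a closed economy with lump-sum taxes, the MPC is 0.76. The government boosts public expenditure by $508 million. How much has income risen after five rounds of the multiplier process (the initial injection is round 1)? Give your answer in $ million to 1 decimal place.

$1,580.0 million

Round 1 adds ΔG = $508 million; each later round is MPC = 0.76 times the previous.
After 5 rounds: 508 + 386.08 + 293.4208 + 222.999808 + 169.47985408 = ΔG·(1 − c^5)/(1 − c) = 508 × (1 − 0.2535525376)/0.24 ≈ $1,580 million.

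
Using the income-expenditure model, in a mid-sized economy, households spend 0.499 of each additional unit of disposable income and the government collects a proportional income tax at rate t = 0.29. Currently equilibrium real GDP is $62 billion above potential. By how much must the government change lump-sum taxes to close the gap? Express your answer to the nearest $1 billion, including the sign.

Spending multiplier = 1/(1 − c(1−t)) = 1/(1 − 0.499×0.71) = 1/0.64571 ≈ 1.549.
Tax multiplier = −c·k = −0.499/0.64571 ≈ −0.773. Need ΔY = −$62 billion, so ΔT = ΔY/(−c·k) = −(−$62 billion) × 0.64571 / 0.499 ≈ +$80 billion.
The government should raise lump-sum taxes by $80 billion.

+$80 billion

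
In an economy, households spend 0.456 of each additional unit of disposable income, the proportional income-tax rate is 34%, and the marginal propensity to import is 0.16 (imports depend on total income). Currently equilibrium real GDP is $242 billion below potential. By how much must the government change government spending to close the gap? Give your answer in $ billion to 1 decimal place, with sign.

Spending multiplier = 1/(1 − c(1−t) + m) = 1/(1 − 0.456×0.66 + 0.16) = 1/0.85904 ≈ 1.164.
Need ΔY = +$242 billion, so ΔG = ΔY/k = (+$242 billion) × 0.85904 ≈ +$207.9 billion.
The government should increase government spending by $207.9 billion.

+$207.9 billion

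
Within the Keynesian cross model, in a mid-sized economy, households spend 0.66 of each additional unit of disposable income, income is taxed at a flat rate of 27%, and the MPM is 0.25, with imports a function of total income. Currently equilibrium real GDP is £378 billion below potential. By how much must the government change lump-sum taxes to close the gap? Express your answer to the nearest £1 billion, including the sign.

−£440 billion

Spending multiplier = 1/(1 − c(1−t) + m) = 1/(1 − 0.66×0.73 + 0.25) = 1/0.7682 ≈ 1.302.
Tax multiplier = −c·k = −0.66/0.7682 ≈ −0.859. Need ΔY = +£378 billion, so ΔT = ΔY/(−c·k) = −(+£378 billion) × 0.7682 / 0.66 ≈ −£440 billion.
The government should cut lump-sum taxes by £440 billion.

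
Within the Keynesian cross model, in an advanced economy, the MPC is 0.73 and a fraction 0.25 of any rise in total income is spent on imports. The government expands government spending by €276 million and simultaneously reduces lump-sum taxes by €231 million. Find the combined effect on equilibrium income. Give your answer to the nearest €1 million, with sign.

+€855 million

Expenditure multiplier = 1/(1 − c + m) = 1/(1 − 0.73 + 0.25) = 1/0.52 ≈ 1.923.
ΔG contributes k·ΔG = (+€276 million) / 0.52 ≈ +€530.8 million.
ΔT of −€231 million changes first-round spending by −c·ΔT = +€168.63 million, contributing k·(−c·ΔT) = (+€168.63 million) / 0.52 ≈ +€324.3 million.
Net ΔY = k(ΔG − c·ΔT) = (+€444.63 million) / 0.52 ≈ +€855 million.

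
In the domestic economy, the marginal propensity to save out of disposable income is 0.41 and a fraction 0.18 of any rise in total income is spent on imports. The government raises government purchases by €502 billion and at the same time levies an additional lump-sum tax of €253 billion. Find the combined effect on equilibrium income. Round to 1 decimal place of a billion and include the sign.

+€597.8 billion

MPC = 1 − MPS = 1 − 0.41 = 0.59.
Expenditure multiplier = 1/(1 − c + m) = 1/(1 − 0.59 + 0.18) = 1/0.59 ≈ 1.695.
ΔG contributes k·ΔG = (+€502 billion) / 0.59 ≈ +€850.8 billion.
ΔT of +€253 billion changes first-round spending by −c·ΔT = −€149.27 billion, contributing k·(−c·ΔT) = (−€149.27 billion) / 0.59 = −€253 billion.
Net ΔY = k(ΔG − c·ΔT) = (+€352.73 billion) / 0.59 ≈ +€597.8 billion.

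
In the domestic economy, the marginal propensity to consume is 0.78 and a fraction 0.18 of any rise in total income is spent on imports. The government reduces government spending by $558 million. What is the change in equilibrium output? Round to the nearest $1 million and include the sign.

Government-spending multiplier = 1/(1 − c + m) = 1/(1 − 0.78 + 0.18) = 1/0.4 = 2.5.
ΔY = k × ΔG = (−$558 million) / 0.4 = −$1,395 million.

−$1,395 million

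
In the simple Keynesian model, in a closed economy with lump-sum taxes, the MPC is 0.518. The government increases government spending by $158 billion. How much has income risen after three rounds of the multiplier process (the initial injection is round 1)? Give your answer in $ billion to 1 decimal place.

$282.2 billion

Round 1 adds ΔG = $158 billion; each later round is MPC = 0.518 times the previous.
After 3 rounds: 158 + 81.844 + 42.395192 = ΔG·(1 − c^3)/(1 − c) = 158 × (1 − 0.138991832)/0.482 ≈ $282.2 billion.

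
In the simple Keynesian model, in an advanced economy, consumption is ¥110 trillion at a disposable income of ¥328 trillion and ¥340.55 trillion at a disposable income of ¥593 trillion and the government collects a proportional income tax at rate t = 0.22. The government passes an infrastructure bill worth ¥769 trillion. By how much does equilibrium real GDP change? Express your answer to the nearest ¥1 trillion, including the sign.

+¥2,393 trillion

MPC = ΔC/ΔYd = (340.55 − 110)/(593 − 328) = 230.55/265 = 0.87.
Government-spending multiplier = 1/(1 − c(1−t)) = 1/(1 − 0.87×0.78) = 1/0.3214 ≈ 3.111.
ΔY = k × ΔG = (+¥769 trillion) / 0.3214 ≈ +¥2,393 trillion.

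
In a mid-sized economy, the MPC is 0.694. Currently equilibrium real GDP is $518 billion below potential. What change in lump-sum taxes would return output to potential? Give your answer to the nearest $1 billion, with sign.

Spending multiplier = 1/(1 − MPC) = 1/(1 − 0.694) = 1/0.306 ≈ 3.268.
Tax multiplier = −c·k = −0.694/0.306 ≈ −2.268. Need ΔY = +$518 billion, so ΔT = ΔY/(−c·k) = −(+$518 billion) × 0.306 / 0.694 ≈ −$228 billion.
The government should cut lump-sum taxes by $228 billion.

−$228 billion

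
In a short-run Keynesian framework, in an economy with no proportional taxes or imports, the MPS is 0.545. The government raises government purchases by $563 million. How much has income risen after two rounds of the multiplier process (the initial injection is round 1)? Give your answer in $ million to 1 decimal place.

MPC = 1 − MPS = 1 − 0.545 = 0.455.
Round 1 adds ΔG = $563 million; each later round is MPC = 0.455 times the previous.
After 2 rounds: 563 + 256.165 = ΔG·(1 − c^2)/(1 − c) = 563 × (1 − 0.207025)/0.545 ≈ $819.2 million.

$819.2 million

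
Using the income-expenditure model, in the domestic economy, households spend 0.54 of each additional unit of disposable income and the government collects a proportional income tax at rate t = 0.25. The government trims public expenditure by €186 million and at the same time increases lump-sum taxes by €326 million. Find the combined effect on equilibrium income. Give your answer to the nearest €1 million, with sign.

−€608 million

Expenditure multiplier = 1/(1 − c(1−t)) = 1/(1 − 0.54×0.75) = 1/0.595 ≈ 1.681.
ΔG contributes k·ΔG = (−€186 million) / 0.595 ≈ −€312.6 million.
ΔT of +€326 million changes first-round spending by −c·ΔT = −€176.04 million, contributing k·(−c·ΔT) = (−€176.04 million) / 0.595 ≈ −€295.9 million.
Net ΔY = k(ΔG − c·ΔT) = (−€362.04 million) / 0.595 ≈ −€608 million.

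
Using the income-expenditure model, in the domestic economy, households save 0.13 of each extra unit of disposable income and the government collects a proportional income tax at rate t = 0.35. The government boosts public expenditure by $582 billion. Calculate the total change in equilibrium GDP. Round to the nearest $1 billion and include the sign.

+$1,339 billion

MPC = 1 − MPS = 1 − 0.13 = 0.87.
Expenditure multiplier = 1/(1 − c(1−t)) = 1/(1 − 0.87×0.65) = 1/0.4345 ≈ 2.301.
ΔY = k × ΔG = (+$582 billion) / 0.4345 ≈ +$1,339 billion.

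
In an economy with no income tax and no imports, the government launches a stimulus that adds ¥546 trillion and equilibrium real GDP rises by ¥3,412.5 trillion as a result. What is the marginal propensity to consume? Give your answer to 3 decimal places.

Implied spending multiplier k = ΔY/ΔG = 3,412.5/546 = 6.25.
Since k = 1/(1 − MPC), MPC = 1 − 1/k = 1 − ΔG/ΔY = 1 − 546/3,412.5 = 0.840.

0.840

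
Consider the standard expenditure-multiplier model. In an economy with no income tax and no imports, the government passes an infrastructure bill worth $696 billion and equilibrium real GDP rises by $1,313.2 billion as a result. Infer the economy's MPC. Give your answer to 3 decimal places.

0.470

Implied spending multiplier k = ΔY/ΔG = 1,313.2/696 ≈ 1.8868.
Since k = 1/(1 − MPC), MPC = 1 − 1/k = 1 − ΔG/ΔY = 1 − 696/1,313.2 ≈ 0.470.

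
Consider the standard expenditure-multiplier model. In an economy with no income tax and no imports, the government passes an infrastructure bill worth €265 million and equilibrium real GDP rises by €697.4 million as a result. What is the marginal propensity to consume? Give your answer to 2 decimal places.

0.62

Implied spending multiplier k = ΔY/ΔG = 697.4/265 ≈ 2.6317.
Since k = 1/(1 − MPC), MPC = 1 − 1/k = 1 − ΔG/ΔY = 1 − 265/697.4 ≈ 0.62.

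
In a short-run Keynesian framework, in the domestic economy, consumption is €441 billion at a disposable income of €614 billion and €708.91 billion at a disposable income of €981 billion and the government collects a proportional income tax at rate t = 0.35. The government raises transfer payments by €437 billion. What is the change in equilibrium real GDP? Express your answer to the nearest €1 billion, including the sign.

+€607 billion

MPC = ΔC/ΔYd = (708.91 − 441)/(981 − 614) = 267.91/367 = 0.73.
The transfer change shifts disposable income by +€437 billion, so first-round consumption changes by c·ΔTR = 0.73 × (+€437 billion) = +€319.01 billion.
Expenditure multiplier = 1/(1 − c(1−t)) = 1/(1 − 0.73×0.65) = 1/0.5255 ≈ 1.903.
The transfer multiplier is c × k ≈ 1.389, so ΔY = k × (c·ΔTR) = (+€319.01 billion) / 0.5255 ≈ +€607 billion.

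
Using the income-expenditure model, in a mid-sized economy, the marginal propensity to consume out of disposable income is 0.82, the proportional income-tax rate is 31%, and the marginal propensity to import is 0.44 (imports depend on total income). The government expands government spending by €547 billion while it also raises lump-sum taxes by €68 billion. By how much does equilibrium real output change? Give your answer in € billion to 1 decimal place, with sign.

+€561.9 billion

Expenditure multiplier = 1/(1 − c(1−t) + m) = 1/(1 − 0.82×0.69 + 0.44) = 1/0.8742 ≈ 1.144.
ΔG contributes k·ΔG = (+€547 billion) / 0.8742 ≈ +€625.7 billion.
ΔT of +€68 billion changes first-round spending by −c·ΔT = −€55.76 billion, contributing k·(−c·ΔT) = (−€55.76 billion) / 0.8742 ≈ −€63.8 billion.
Net ΔY = k(ΔG − c·ΔT) = (+€491.24 billion) / 0.8742 ≈ +€561.9 billion.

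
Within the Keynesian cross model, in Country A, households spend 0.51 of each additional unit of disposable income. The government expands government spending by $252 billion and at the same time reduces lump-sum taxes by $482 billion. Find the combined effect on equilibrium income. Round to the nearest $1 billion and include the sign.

Expenditure multiplier = 1/(1 − MPC) = 1/(1 − 0.51) = 1/0.49 ≈ 2.041.
ΔG contributes k·ΔG = (+$252 billion) / 0.49 ≈ +$514.3 billion.
ΔT of −$482 billion changes first-round spending by −c·ΔT = +$245.82 billion, contributing k·(−c·ΔT) = (+$245.82 billion) / 0.49 ≈ +$501.7 billion.
Net ΔY = k(ΔG − c·ΔT) = (+$497.82 billion) / 0.49 ≈ +$1,016 billion.

+$1,016 billion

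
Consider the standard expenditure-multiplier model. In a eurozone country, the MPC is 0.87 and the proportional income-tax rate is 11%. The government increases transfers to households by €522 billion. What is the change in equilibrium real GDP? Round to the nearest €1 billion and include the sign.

The transfer change shifts disposable income by +€522 billion, so first-round consumption changes by c·ΔTR = 0.87 × (+€522 billion) = +€454.14 billion.
Expenditure multiplier = 1/(1 − c(1−t)) = 1/(1 − 0.87×0.89) = 1/0.2257 ≈ 4.431.
The transfer multiplier is c × k ≈ 3.855, so ΔY = k × (c·ΔTR) = (+€454.14 billion) / 0.2257 ≈ +€2,012 billion.

+€2,012 billion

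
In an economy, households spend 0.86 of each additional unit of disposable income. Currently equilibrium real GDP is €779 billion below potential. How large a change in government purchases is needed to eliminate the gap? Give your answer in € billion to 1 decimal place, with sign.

+€109.1 billion

Spending multiplier = 1/(1 − MPC) = 1/(1 − 0.86) = 1/0.14 ≈ 7.143.
Need ΔY = +€779 billion, so ΔG = ΔY/k = (+€779 billion) × 0.14 ≈ +€109.1 billion.
The government should increase government purchases by €109.1 billion.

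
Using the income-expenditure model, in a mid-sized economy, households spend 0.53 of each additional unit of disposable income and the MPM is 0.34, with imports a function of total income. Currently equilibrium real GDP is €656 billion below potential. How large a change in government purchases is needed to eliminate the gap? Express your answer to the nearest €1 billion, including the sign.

Spending multiplier = 1/(1 − c + m) = 1/(1 − 0.53 + 0.34) = 1/0.81 ≈ 1.235.
Need ΔY = +€656 billion, so ΔG = ΔY/k = (+€656 billion) × 0.81 ≈ +€531 billion.
The government should increase government purchases by €531 billion.

+€531 billion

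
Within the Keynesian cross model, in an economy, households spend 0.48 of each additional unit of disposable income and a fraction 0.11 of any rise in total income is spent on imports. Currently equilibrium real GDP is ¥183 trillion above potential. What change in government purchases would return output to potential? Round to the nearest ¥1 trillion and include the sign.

Spending multiplier = 1/(1 − c + m) = 1/(1 − 0.48 + 0.11) = 1/0.63 ≈ 1.587.
Need ΔY = −¥183 trillion, so ΔG = ΔY/k = (−¥183 trillion) × 0.63 ≈ −¥115 trillion.
The government should cut government purchases by ¥115 trillion.

−¥115 trillion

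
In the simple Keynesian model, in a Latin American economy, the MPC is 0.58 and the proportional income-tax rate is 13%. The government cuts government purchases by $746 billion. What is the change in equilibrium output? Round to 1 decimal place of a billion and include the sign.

−$1,505.9 billion

Spending multiplier = 1/(1 − c(1−t)) = 1/(1 − 0.58×0.87) = 1/0.4954 ≈ 2.019.
ΔY = k × ΔG = (−$746 billion) / 0.4954 ≈ −$1,505.9 billion.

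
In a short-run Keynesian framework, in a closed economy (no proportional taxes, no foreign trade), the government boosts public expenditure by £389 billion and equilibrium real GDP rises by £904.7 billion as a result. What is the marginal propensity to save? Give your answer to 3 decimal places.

0.430

Implied spending multiplier k = ΔY/ΔG = 904.7/389 ≈ 2.3257.
Since k = 1/(1 − MPC), MPC = 1 − 1/k = 1 − ΔG/ΔY = 1 − 389/904.7 ≈ 0.570.
MPS = 1 − MPC = 0.430.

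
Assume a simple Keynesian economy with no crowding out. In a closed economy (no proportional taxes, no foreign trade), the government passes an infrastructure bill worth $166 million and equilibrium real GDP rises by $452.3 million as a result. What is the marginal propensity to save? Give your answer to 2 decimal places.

0.37

Implied spending multiplier k = ΔY/ΔG = 452.3/166 ≈ 2.7247.
Since k = 1/(1 − MPC), MPC = 1 − 1/k = 1 − ΔG/ΔY = 1 − 166/452.3 ≈ 0.63.
MPS = 1 − MPC = 0.37.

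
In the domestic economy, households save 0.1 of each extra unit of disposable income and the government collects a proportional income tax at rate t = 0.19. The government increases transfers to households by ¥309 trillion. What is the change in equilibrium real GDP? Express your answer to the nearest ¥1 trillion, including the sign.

+¥1,026 trillion

MPC = 1 − MPS = 1 − 0.1 = 0.9.
The transfer change shifts disposable income by +¥309 trillion, so first-round consumption changes by c·ΔTR = 0.9 × (+¥309 trillion) = +¥278.1 trillion.
Expenditure multiplier = 1/(1 − c(1−t)) = 1/(1 − 0.9×0.81) = 1/0.271 ≈ 3.69.
The transfer multiplier is c × k ≈ 3.321, so ΔY = k × (c·ΔTR) = (+¥278.1 trillion) / 0.271 ≈ +¥1,026 trillion.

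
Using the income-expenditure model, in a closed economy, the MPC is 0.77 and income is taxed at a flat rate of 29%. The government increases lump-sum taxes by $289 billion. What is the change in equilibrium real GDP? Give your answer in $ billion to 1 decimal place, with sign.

A lump-sum tax change of +$289 billion shifts disposable income by −$289 billion; first-round consumption changes by −c × ΔT = −0.77 × (+$289 billion) = −$222.53 billion.
Expenditure multiplier = 1/(1 − c(1−t)) = 1/(1 − 0.77×0.71) = 1/0.4533 ≈ 2.206.
The tax multiplier is −c × k ≈ −1.699, so ΔY = k × (−c·ΔT) = (−$222.53 billion) / 0.4533 ≈ −$490.9 billion.

−$490.9 billion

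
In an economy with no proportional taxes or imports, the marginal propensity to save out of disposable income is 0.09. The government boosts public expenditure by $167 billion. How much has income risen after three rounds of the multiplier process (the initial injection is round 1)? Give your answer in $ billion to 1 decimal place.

MPC = 1 − MPS = 1 − 0.09 = 0.91.
Round 1 adds ΔG = $167 billion; each later round is MPC = 0.91 times the previous.
After 3 rounds: 167 + 151.97 + 138.2927 = ΔG·(1 − c^3)/(1 − c) = 167 × (1 − 0.753571)/0.09 ≈ $457.3 billion.

$457.3 billion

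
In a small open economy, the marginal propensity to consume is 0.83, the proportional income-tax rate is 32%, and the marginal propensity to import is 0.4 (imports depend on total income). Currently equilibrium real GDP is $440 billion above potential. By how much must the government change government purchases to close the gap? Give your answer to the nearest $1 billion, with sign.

−$368 billion

Spending multiplier = 1/(1 − c(1−t) + m) = 1/(1 − 0.83×0.68 + 0.4) = 1/0.8356 ≈ 1.197.
Need ΔY = −$440 billion, so ΔG = ΔY/k = (−$440 billion) × 0.8356 ≈ −$368 billion.
The government should cut government purchases by $368 billion.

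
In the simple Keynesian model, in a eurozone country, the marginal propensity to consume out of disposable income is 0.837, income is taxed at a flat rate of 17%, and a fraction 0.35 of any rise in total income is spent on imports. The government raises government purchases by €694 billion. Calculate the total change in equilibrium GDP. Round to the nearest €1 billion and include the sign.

+€1,059 billion

Spending multiplier = 1/(1 − c(1−t) + m) = 1/(1 − 0.837×0.83 + 0.35) = 1/0.65529 ≈ 1.526.
ΔY = k × ΔG = (+€694 billion) / 0.65529 ≈ +€1,059 billion.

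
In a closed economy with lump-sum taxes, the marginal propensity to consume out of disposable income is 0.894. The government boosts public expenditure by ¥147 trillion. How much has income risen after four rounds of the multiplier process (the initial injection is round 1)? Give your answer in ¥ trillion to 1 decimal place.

¥500.9 trillion

Round 1 adds ΔG = ¥147 trillion; each later round is MPC = 0.894 times the previous.
After 4 rounds: 147 + 131.418 + 117.487692 + 105.033996648 = ΔG·(1 − c^4)/(1 − c) = 147 × (1 − 0.638778183696)/0.106 ≈ ¥500.9 trillion.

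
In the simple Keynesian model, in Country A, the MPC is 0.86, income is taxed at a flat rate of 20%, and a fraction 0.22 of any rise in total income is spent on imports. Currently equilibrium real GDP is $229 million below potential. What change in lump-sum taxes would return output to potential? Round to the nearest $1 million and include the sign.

Spending multiplier = 1/(1 − c(1−t) + m) = 1/(1 − 0.86×0.8 + 0.22) = 1/0.532 ≈ 1.88.
Tax multiplier = −c·k = −0.86/0.532 ≈ −1.617. Need ΔY = +$229 million, so ΔT = ΔY/(−c·k) = −(+$229 million) × 0.532 / 0.86 ≈ −$142 million.
The government should cut lump-sum taxes by $142 million.

−$142 million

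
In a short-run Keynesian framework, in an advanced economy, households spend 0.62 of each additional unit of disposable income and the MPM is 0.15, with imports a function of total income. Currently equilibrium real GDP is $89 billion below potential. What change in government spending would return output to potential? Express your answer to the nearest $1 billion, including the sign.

Spending multiplier = 1/(1 − c + m) = 1/(1 − 0.62 + 0.15) = 1/0.53 ≈ 1.887.
Need ΔY = +$89 billion, so ΔG = ΔY/k = (+$89 billion) × 0.53 ≈ +$47 billion.
The government should increase government spending by $47 billion.

+$47 billion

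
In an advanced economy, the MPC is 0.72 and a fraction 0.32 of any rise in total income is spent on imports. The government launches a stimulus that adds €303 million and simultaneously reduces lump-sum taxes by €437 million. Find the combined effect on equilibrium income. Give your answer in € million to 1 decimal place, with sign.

+€1,029.4 million

Expenditure multiplier = 1/(1 − c + m) = 1/(1 − 0.72 + 0.32) = 1/0.6 ≈ 1.667.
ΔG contributes k·ΔG = (+€303 million) / 0.6 = +€505 million.
ΔT of −€437 million changes first-round spending by −c·ΔT = +€314.64 million, contributing k·(−c·ΔT) = (+€314.64 million) / 0.6 = +€524.4 million.
Net ΔY = k(ΔG − c·ΔT) = (+€617.64 million) / 0.6 = +€1,029.4 million.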